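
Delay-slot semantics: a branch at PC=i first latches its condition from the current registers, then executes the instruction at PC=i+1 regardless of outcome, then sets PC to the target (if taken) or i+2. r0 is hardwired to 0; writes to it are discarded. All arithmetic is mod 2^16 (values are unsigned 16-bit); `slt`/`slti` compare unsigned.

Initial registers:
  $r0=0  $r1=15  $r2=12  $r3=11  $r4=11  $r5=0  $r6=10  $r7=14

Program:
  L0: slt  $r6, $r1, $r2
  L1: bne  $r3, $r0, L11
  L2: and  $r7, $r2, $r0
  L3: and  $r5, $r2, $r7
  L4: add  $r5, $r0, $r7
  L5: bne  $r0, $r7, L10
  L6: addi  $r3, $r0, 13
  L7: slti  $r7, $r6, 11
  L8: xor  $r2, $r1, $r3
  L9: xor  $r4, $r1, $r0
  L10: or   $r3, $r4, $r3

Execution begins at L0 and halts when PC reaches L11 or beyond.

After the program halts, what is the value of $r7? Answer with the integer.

#0 slt  $r6, $r1, $r2 ; 0/15/12/11/11/0/0/14
#1 bne  $r3, $r0, L11 ; 0/15/12/11/11/0/0/14 ; →target
#2 and  $r7, $r2, $r0 ; 0/15/12/11/11/0/0/0

0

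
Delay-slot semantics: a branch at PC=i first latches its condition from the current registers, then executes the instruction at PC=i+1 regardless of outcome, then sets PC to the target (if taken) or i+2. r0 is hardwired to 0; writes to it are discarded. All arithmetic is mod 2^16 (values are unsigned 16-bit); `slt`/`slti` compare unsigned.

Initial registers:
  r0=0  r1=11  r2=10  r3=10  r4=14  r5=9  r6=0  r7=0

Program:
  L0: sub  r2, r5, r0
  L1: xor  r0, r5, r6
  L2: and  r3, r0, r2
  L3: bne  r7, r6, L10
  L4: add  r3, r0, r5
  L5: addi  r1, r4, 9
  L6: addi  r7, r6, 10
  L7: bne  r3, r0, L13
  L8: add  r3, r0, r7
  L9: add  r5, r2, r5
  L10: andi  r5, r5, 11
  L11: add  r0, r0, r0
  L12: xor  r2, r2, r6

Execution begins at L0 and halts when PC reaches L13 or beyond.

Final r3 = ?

10

[0] sub  r2, r5, r0  →  {r0:0, r1:11, r2:9, r3:10, r4:14, r5:9, r6:0, r7:0}
[1] xor  r0, r5, r6  →  {r0:0, r1:11, r2:9, r3:10, r4:14, r5:9, r6:0, r7:0}
[2] and  r3, r0, r2  →  {r0:0, r1:11, r2:9, r3:0, r4:14, r5:9, r6:0, r7:0}
[3] bne  r7, r6, L10  →  {r0:0, r1:11, r2:9, r3:0, r4:14, r5:9, r6:0, r7:0}  ⟨branch fallthrough⟩
[4] add  r3, r0, r5  →  {r0:0, r1:11, r2:9, r3:9, r4:14, r5:9, r6:0, r7:0}
[5] addi  r1, r4, 9  →  {r0:0, r1:23, r2:9, r3:9, r4:14, r5:9, r6:0, r7:0}
[6] addi  r7, r6, 10  →  {r0:0, r1:23, r2:9, r3:9, r4:14, r5:9, r6:0, r7:10}
[7] bne  r3, r0, L13  →  {r0:0, r1:23, r2:9, r3:9, r4:14, r5:9, r6:0, r7:10}  ⟨branch taken⟩
[8] add  r3, r0, r7  →  {r0:0, r1:23, r2:9, r3:10, r4:14, r5:9, r6:0, r7:10}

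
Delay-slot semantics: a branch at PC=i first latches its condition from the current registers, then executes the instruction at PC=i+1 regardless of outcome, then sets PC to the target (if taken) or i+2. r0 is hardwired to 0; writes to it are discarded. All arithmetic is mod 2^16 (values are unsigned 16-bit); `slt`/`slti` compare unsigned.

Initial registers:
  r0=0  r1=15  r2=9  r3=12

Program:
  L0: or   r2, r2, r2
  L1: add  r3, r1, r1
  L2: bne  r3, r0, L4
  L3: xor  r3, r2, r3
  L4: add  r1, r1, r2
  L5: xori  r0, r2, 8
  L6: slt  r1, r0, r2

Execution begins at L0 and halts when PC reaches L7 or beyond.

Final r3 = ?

23

[0] or   r2, r2, r2  →  {r0:0, r1:15, r2:9, r3:12}
[1] add  r3, r1, r1  →  {r0:0, r1:15, r2:9, r3:30}
[2] bne  r3, r0, L4  →  {r0:0, r1:15, r2:9, r3:30}  ⟨branch taken⟩
[3] xor  r3, r2, r3  →  {r0:0, r1:15, r2:9, r3:23}
[4] add  r1, r1, r2  →  {r0:0, r1:24, r2:9, r3:23}
[5] xori  r0, r2, 8  →  {r0:0, r1:24, r2:9, r3:23}
[6] slt  r1, r0, r2  →  {r0:0, r1:1, r2:9, r3:23}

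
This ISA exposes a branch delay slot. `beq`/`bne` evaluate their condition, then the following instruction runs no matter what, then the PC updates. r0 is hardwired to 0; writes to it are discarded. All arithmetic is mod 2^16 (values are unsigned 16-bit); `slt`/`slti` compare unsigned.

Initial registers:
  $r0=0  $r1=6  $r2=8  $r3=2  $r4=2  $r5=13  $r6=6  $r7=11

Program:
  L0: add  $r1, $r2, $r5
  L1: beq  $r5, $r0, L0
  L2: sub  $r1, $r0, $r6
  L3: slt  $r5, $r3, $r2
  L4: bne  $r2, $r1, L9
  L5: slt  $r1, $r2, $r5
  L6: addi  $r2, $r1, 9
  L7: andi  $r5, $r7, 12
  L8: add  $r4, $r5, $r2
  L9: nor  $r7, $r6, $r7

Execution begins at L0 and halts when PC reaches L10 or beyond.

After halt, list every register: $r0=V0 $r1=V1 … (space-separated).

$r0=0 $r1=0 $r2=8 $r3=2 $r4=2 $r5=1 $r6=6 $r7=65520

[0] add  $r1, $r2, $r5  →  {$r0:0, $r1:21, $r2:8, $r3:2, $r4:2, $r5:13, $r6:6, $r7:11}
[1] beq  $r5, $r0, L0  →  {$r0:0, $r1:21, $r2:8, $r3:2, $r4:2, $r5:13, $r6:6, $r7:11}  ⟨branch fallthrough⟩
[2] sub  $r1, $r0, $r6  →  {$r0:0, $r1:65530, $r2:8, $r3:2, $r4:2, $r5:13, $r6:6, $r7:11}
[3] slt  $r5, $r3, $r2  →  {$r0:0, $r1:65530, $r2:8, $r3:2, $r4:2, $r5:1, $r6:6, $r7:11}
[4] bne  $r2, $r1, L9  →  {$r0:0, $r1:65530, $r2:8, $r3:2, $r4:2, $r5:1, $r6:6, $r7:11}  ⟨branch taken⟩
[5] slt  $r1, $r2, $r5  →  {$r0:0, $r1:0, $r2:8, $r3:2, $r4:2, $r5:1, $r6:6, $r7:11}
[9] nor  $r7, $r6, $r7  →  {$r0:0, $r1:0, $r2:8, $r3:2, $r4:2, $r5:1, $r6:6, $r7:65520}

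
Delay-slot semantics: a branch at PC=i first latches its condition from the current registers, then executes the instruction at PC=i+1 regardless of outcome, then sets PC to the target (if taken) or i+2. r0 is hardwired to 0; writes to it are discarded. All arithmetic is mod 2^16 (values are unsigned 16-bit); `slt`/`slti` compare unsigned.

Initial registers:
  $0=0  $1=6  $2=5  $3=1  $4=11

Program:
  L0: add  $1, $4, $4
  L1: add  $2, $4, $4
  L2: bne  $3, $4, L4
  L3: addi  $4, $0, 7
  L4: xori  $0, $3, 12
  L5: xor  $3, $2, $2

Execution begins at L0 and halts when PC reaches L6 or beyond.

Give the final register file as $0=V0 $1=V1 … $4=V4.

$0=0 $1=22 $2=22 $3=0 $4=7

[0] add  $1, $4, $4  →  {$0:0, $1:22, $2:5, $3:1, $4:11}
[1] add  $2, $4, $4  →  {$0:0, $1:22, $2:22, $3:1, $4:11}
[2] bne  $3, $4, L4  →  {$0:0, $1:22, $2:22, $3:1, $4:11}  ⟨branch taken⟩
[3] addi  $4, $0, 7  →  {$0:0, $1:22, $2:22, $3:1, $4:7}
[4] xori  $0, $3, 12  →  {$0:0, $1:22, $2:22, $3:1, $4:7}
[5] xor  $3, $2, $2  →  {$0:0, $1:22, $2:22, $3:0, $4:7}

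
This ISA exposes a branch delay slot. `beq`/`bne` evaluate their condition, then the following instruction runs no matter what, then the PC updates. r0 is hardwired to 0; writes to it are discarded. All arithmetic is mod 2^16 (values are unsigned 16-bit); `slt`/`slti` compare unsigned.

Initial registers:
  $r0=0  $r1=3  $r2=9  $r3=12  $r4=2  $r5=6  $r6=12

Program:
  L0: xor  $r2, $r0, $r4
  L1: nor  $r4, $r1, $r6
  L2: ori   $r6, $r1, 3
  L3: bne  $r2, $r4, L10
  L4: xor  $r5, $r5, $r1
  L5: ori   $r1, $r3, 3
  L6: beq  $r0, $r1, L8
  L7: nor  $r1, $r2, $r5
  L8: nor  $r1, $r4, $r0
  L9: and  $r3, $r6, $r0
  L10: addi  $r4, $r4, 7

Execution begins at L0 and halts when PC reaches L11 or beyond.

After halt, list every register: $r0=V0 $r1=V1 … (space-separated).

$r0=0 $r1=3 $r2=2 $r3=12 $r4=65527 $r5=5 $r6=3

[0] xor  $r2, $r0, $r4  →  {$r0:0, $r1:3, $r2:2, $r3:12, $r4:2, $r5:6, $r6:12}
[1] nor  $r4, $r1, $r6  →  {$r0:0, $r1:3, $r2:2, $r3:12, $r4:65520, $r5:6, $r6:12}
[2] ori   $r6, $r1, 3  →  {$r0:0, $r1:3, $r2:2, $r3:12, $r4:65520, $r5:6, $r6:3}
[3] bne  $r2, $r4, L10  →  {$r0:0, $r1:3, $r2:2, $r3:12, $r4:65520, $r5:6, $r6:3}  ⟨branch taken⟩
[4] xor  $r5, $r5, $r1  →  {$r0:0, $r1:3, $r2:2, $r3:12, $r4:65520, $r5:5, $r6:3}
[10] addi  $r4, $r4, 7  →  {$r0:0, $r1:3, $r2:2, $r3:12, $r4:65527, $r5:5, $r6:3}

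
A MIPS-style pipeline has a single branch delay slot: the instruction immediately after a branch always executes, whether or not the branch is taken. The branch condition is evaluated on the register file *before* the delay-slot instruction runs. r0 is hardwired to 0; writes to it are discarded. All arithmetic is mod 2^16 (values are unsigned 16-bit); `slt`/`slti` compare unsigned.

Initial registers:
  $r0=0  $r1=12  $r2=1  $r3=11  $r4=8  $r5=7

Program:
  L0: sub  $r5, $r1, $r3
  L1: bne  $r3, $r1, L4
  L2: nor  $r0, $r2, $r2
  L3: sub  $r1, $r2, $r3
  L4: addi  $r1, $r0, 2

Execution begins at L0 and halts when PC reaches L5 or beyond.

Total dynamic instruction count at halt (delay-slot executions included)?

PC=0  sub  $r5, $r1, $r3     | $r0=0 $r1=12 $r2=1 $r3=11 $r4=8 $r5=1
PC=1  bne  $r3, $r1, L4      | $r0=0 $r1=12 $r2=1 $r3=11 $r4=8 $r5=1  [TAKEN]
PC=2  nor  $r0, $r2, $r2     | $r0=0 $r1=12 $r2=1 $r3=11 $r4=8 $r5=1
PC=4  addi  $r1, $r0, 2      | $r0=0 $r1=2 $r2=1 $r3=11 $r4=8 $r5=1

4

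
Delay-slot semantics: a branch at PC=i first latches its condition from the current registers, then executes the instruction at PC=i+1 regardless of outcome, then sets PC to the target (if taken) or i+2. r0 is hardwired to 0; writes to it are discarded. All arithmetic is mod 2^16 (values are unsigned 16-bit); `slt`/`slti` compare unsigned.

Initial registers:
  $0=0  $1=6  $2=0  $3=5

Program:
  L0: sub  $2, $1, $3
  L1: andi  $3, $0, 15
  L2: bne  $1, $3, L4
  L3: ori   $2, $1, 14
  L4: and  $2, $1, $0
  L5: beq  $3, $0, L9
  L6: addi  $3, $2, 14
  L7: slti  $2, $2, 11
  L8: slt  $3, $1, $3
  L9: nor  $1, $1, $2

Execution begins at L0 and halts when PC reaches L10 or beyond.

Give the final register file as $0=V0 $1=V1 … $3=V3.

[0] sub  $2, $1, $3  →  {$0:0, $1:6, $2:1, $3:5}
[1] andi  $3, $0, 15  →  {$0:0, $1:6, $2:1, $3:0}
[2] bne  $1, $3, L4  →  {$0:0, $1:6, $2:1, $3:0}  ⟨branch taken⟩
[3] ori   $2, $1, 14  →  {$0:0, $1:6, $2:14, $3:0}
[4] and  $2, $1, $0  →  {$0:0, $1:6, $2:0, $3:0}
[5] beq  $3, $0, L9  →  {$0:0, $1:6, $2:0, $3:0}  ⟨branch taken⟩
[6] addi  $3, $2, 14  →  {$0:0, $1:6, $2:0, $3:14}
[9] nor  $1, $1, $2  →  {$0:0, $1:65529, $2:0, $3:14}

$0=0 $1=65529 $2=0 $3=14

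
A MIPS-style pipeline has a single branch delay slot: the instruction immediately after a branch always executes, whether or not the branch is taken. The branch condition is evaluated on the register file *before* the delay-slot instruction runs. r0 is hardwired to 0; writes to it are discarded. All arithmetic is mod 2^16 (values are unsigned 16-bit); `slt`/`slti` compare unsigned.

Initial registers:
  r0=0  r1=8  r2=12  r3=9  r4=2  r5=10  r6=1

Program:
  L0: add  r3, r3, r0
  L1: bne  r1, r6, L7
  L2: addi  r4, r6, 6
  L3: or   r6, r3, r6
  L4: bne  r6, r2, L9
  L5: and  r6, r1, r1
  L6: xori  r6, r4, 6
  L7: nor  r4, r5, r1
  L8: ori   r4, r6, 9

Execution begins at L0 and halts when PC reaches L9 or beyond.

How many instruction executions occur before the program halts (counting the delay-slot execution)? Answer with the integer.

5

PC=0  add  r3, r3, r0        | r0=0 r1=8 r2=12 r3=9 r4=2 r5=10 r6=1
PC=1  bne  r1, r6, L7        | r0=0 r1=8 r2=12 r3=9 r4=2 r5=10 r6=1  [TAKEN]
PC=2  addi  r4, r6, 6        | r0=0 r1=8 r2=12 r3=9 r4=7 r5=10 r6=1
PC=7  nor  r4, r5, r1        | r0=0 r1=8 r2=12 r3=9 r4=65525 r5=10 r6=1
PC=8  ori   r4, r6, 9        | r0=0 r1=8 r2=12 r3=9 r4=9 r5=10 r6=1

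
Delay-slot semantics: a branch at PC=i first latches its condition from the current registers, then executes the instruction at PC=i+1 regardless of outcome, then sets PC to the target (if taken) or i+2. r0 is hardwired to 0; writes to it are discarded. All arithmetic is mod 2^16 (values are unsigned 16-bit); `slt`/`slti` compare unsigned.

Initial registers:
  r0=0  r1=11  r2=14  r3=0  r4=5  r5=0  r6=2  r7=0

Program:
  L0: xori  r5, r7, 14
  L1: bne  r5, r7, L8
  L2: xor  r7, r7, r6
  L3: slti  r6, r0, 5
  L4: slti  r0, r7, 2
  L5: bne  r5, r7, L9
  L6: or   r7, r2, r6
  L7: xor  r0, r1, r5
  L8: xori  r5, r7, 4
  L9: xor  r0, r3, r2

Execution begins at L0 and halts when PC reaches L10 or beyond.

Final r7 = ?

2

PC=0  xori  r5, r7, 14       | r0=0 r1=11 r2=14 r3=0 r4=5 r5=14 r6=2 r7=0
PC=1  bne  r5, r7, L8        | r0=0 r1=11 r2=14 r3=0 r4=5 r5=14 r6=2 r7=0  [TAKEN]
PC=2  xor  r7, r7, r6        | r0=0 r1=11 r2=14 r3=0 r4=5 r5=14 r6=2 r7=2
PC=8  xori  r5, r7, 4        | r0=0 r1=11 r2=14 r3=0 r4=5 r5=6 r6=2 r7=2
PC=9  xor  r0, r3, r2        | r0=0 r1=11 r2=14 r3=0 r4=5 r5=6 r6=2 r7=2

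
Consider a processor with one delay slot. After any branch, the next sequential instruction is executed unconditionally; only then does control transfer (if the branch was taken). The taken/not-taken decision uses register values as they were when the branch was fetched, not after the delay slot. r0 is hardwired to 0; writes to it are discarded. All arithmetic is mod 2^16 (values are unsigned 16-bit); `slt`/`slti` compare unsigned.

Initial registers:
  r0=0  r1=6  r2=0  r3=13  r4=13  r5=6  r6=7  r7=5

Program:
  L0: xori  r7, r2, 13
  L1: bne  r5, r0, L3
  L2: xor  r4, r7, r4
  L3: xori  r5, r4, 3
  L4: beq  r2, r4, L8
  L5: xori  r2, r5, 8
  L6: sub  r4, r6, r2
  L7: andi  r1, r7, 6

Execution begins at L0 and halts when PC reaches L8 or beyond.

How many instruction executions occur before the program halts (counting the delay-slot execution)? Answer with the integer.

6

PC=0  xori  r7, r2, 13       | r0=0 r1=6 r2=0 r3=13 r4=13 r5=6 r6=7 r7=13
PC=1  bne  r5, r0, L3        | r0=0 r1=6 r2=0 r3=13 r4=13 r5=6 r6=7 r7=13  [TAKEN]
PC=2  xor  r4, r7, r4        | r0=0 r1=6 r2=0 r3=13 r4=0 r5=6 r6=7 r7=13
PC=3  xori  r5, r4, 3        | r0=0 r1=6 r2=0 r3=13 r4=0 r5=3 r6=7 r7=13
PC=4  beq  r2, r4, L8        | r0=0 r1=6 r2=0 r3=13 r4=0 r5=3 r6=7 r7=13  [TAKEN]
PC=5  xori  r2, r5, 8        | r0=0 r1=6 r2=11 r3=13 r4=0 r5=3 r6=7 r7=13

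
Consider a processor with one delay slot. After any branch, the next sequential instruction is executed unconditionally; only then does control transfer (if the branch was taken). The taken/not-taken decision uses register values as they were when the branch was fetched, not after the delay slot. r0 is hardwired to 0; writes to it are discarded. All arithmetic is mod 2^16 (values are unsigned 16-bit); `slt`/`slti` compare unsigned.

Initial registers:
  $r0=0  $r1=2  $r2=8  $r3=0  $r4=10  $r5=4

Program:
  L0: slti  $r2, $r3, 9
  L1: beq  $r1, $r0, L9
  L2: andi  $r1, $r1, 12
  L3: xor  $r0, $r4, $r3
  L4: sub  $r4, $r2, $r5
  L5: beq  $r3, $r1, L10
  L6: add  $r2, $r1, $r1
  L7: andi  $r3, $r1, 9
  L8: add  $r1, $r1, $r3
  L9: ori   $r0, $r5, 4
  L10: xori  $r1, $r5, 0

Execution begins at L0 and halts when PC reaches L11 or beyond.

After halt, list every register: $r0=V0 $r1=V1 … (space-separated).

PC=0  slti  $r2, $r3, 9      | $r0=0 $r1=2 $r2=1 $r3=0 $r4=10 $r5=4
PC=1  beq  $r1, $r0, L9      | $r0=0 $r1=2 $r2=1 $r3=0 $r4=10 $r5=4  [not taken]
PC=2  andi  $r1, $r1, 12     | $r0=0 $r1=0 $r2=1 $r3=0 $r4=10 $r5=4
PC=3  xor  $r0, $r4, $r3     | $r0=0 $r1=0 $r2=1 $r3=0 $r4=10 $r5=4
PC=4  sub  $r4, $r2, $r5     | $r0=0 $r1=0 $r2=1 $r3=0 $r4=65533 $r5=4
PC=5  beq  $r3, $r1, L10     | $r0=0 $r1=0 $r2=1 $r3=0 $r4=65533 $r5=4  [TAKEN]
PC=6  add  $r2, $r1, $r1     | $r0=0 $r1=0 $r2=0 $r3=0 $r4=65533 $r5=4
PC=10 xori  $r1, $r5, 0      | $r0=0 $r1=4 $r2=0 $r3=0 $r4=65533 $r5=4

$r0=0 $r1=4 $r2=0 $r3=0 $r4=65533 $r5=4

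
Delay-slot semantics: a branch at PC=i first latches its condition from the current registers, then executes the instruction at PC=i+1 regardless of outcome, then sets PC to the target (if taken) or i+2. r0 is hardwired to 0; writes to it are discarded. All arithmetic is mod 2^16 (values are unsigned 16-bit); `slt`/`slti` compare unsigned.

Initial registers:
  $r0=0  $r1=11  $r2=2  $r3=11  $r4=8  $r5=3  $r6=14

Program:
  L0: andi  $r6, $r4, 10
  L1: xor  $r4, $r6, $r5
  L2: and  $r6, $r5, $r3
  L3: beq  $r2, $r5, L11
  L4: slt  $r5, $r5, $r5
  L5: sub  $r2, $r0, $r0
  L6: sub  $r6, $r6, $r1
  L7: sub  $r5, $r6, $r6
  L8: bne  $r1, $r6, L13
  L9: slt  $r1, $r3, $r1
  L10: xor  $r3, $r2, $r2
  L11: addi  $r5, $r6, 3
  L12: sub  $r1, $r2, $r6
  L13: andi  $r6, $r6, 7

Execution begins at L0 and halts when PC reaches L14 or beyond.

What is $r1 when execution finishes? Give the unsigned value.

0

  step pc=0: andi  $r6, $r4, 10  regs=(0,11,2,11,8,3,8)
  step pc=1: xor  $r4, $r6, $r5  regs=(0,11,2,11,11,3,8)
  step pc=2: and  $r6, $r5, $r3  regs=(0,11,2,11,11,3,3)
  step pc=3: beq  $r2, $r5, L11  cond=F  regs=(0,11,2,11,11,3,3)
  step pc=4: slt  $r5, $r5, $r5  regs=(0,11,2,11,11,0,3)
  step pc=5: sub  $r2, $r0, $r0  regs=(0,11,0,11,11,0,3)
  step pc=6: sub  $r6, $r6, $r1  regs=(0,11,0,11,11,0,65528)
  step pc=7: sub  $r5, $r6, $r6  regs=(0,11,0,11,11,0,65528)
  step pc=8: bne  $r1, $r6, L13  cond=T  regs=(0,11,0,11,11,0,65528)
  step pc=9: slt  $r1, $r3, $r1  regs=(0,0,0,11,11,0,65528)
  step pc=13: andi  $r6, $r6, 7  regs=(0,0,0,11,11,0,0)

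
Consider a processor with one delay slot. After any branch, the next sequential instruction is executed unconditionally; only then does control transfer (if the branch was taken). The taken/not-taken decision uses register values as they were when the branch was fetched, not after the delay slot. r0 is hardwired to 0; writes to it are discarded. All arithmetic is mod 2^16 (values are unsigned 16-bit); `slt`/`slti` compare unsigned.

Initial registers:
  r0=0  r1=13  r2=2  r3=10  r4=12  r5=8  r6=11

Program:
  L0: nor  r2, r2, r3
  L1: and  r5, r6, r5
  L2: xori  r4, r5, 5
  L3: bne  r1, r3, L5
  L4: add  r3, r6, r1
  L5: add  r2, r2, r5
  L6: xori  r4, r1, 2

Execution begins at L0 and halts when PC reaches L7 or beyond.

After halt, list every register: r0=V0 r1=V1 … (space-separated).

[0] nor  r2, r2, r3  →  {r0:0, r1:13, r2:65525, r3:10, r4:12, r5:8, r6:11}
[1] and  r5, r6, r5  →  {r0:0, r1:13, r2:65525, r3:10, r4:12, r5:8, r6:11}
[2] xori  r4, r5, 5  →  {r0:0, r1:13, r2:65525, r3:10, r4:13, r5:8, r6:11}
[3] bne  r1, r3, L5  →  {r0:0, r1:13, r2:65525, r3:10, r4:13, r5:8, r6:11}  ⟨branch taken⟩
[4] add  r3, r6, r1  →  {r0:0, r1:13, r2:65525, r3:24, r4:13, r5:8, r6:11}
[5] add  r2, r2, r5  →  {r0:0, r1:13, r2:65533, r3:24, r4:13, r5:8, r6:11}
[6] xori  r4, r1, 2  →  {r0:0, r1:13, r2:65533, r3:24, r4:15, r5:8, r6:11}

r0=0 r1=13 r2=65533 r3=24 r4=15 r5=8 r6=11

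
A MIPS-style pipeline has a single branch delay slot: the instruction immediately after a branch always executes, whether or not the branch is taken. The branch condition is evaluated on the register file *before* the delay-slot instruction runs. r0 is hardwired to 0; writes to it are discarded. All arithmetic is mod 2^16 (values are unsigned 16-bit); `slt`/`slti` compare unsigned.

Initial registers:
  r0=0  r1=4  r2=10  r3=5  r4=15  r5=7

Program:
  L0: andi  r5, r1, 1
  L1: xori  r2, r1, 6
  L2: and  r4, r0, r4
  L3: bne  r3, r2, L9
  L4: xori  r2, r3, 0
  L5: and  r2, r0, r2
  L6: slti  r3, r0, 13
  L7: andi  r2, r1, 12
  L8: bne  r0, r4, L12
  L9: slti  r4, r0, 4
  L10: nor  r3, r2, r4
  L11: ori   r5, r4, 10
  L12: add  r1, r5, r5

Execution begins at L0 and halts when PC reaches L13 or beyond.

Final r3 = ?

PC=0  andi  r5, r1, 1        | r0=0 r1=4 r2=10 r3=5 r4=15 r5=0
PC=1  xori  r2, r1, 6        | r0=0 r1=4 r2=2 r3=5 r4=15 r5=0
PC=2  and  r4, r0, r4        | r0=0 r1=4 r2=2 r3=5 r4=0 r5=0
PC=3  bne  r3, r2, L9        | r0=0 r1=4 r2=2 r3=5 r4=0 r5=0  [TAKEN]
PC=4  xori  r2, r3, 0        | r0=0 r1=4 r2=5 r3=5 r4=0 r5=0
PC=9  slti  r4, r0, 4        | r0=0 r1=4 r2=5 r3=5 r4=1 r5=0
PC=10 nor  r3, r2, r4        | r0=0 r1=4 r2=5 r3=65530 r4=1 r5=0
PC=11 ori   r5, r4, 10       | r0=0 r1=4 r2=5 r3=65530 r4=1 r5=11
PC=12 add  r1, r5, r5        | r0=0 r1=22 r2=5 r3=65530 r4=1 r5=11

65530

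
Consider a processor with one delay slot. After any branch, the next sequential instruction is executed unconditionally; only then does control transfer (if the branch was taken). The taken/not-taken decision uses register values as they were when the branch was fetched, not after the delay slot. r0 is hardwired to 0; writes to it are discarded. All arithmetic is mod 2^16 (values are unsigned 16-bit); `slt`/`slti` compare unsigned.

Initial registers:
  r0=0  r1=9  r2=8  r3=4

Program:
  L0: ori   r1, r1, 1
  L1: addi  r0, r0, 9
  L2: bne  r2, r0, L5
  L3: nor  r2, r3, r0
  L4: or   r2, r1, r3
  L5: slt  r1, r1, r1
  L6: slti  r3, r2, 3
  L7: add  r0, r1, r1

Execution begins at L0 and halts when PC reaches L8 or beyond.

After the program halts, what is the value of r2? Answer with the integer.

65531

  step pc=0: ori   r1, r1, 1  regs=(0,9,8,4)
  step pc=1: addi  r0, r0, 9  regs=(0,9,8,4)
  step pc=2: bne  r2, r0, L5  cond=T  regs=(0,9,8,4)
  step pc=3: nor  r2, r3, r0  regs=(0,9,65531,4)
  step pc=5: slt  r1, r1, r1  regs=(0,0,65531,4)
  step pc=6: slti  r3, r2, 3  regs=(0,0,65531,0)
  step pc=7: add  r0, r1, r1  regs=(0,0,65531,0)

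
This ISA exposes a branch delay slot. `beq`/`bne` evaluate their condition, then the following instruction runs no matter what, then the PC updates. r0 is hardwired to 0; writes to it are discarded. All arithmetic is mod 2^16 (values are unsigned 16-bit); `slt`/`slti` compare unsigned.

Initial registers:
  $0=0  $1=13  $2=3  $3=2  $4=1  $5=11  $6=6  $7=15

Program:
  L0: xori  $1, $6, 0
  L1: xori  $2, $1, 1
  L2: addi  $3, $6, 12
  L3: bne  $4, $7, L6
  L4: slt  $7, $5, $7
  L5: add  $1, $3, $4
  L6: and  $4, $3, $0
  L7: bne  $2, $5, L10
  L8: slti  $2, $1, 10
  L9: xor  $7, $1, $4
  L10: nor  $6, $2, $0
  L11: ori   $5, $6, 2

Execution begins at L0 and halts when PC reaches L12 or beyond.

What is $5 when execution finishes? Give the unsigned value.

[0] xori  $1, $6, 0  →  {$0:0, $1:6, $2:3, $3:2, $4:1, $5:11, $6:6, $7:15}
[1] xori  $2, $1, 1  →  {$0:0, $1:6, $2:7, $3:2, $4:1, $5:11, $6:6, $7:15}
[2] addi  $3, $6, 12  →  {$0:0, $1:6, $2:7, $3:18, $4:1, $5:11, $6:6, $7:15}
[3] bne  $4, $7, L6  →  {$0:0, $1:6, $2:7, $3:18, $4:1, $5:11, $6:6, $7:15}  ⟨branch taken⟩
[4] slt  $7, $5, $7  →  {$0:0, $1:6, $2:7, $3:18, $4:1, $5:11, $6:6, $7:1}
[6] and  $4, $3, $0  →  {$0:0, $1:6, $2:7, $3:18, $4:0, $5:11, $6:6, $7:1}
[7] bne  $2, $5, L10  →  {$0:0, $1:6, $2:7, $3:18, $4:0, $5:11, $6:6, $7:1}  ⟨branch taken⟩
[8] slti  $2, $1, 10  →  {$0:0, $1:6, $2:1, $3:18, $4:0, $5:11, $6:6, $7:1}
[10] nor  $6, $2, $0  →  {$0:0, $1:6, $2:1, $3:18, $4:0, $5:11, $6:65534, $7:1}
[11] ori   $5, $6, 2  →  {$0:0, $1:6, $2:1, $3:18, $4:0, $5:65534, $6:65534, $7:1}

65534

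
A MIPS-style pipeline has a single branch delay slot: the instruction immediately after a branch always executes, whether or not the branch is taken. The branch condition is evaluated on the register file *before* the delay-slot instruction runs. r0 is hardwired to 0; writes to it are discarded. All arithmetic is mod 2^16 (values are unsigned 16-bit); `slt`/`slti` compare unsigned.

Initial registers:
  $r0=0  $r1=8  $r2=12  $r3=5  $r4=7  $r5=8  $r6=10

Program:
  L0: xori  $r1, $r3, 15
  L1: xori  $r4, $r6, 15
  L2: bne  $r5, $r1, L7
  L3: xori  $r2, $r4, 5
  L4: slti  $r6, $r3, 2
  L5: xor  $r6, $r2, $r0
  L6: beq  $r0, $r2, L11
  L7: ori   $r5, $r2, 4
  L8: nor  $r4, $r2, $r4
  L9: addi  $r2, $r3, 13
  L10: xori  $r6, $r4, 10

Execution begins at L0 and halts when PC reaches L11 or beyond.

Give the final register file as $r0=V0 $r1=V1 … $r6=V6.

$r0=0 $r1=10 $r2=18 $r3=5 $r4=65530 $r5=4 $r6=65520

  step pc=0: xori  $r1, $r3, 15  regs=(0,10,12,5,7,8,10)
  step pc=1: xori  $r4, $r6, 15  regs=(0,10,12,5,5,8,10)
  step pc=2: bne  $r5, $r1, L7  cond=T  regs=(0,10,12,5,5,8,10)
  step pc=3: xori  $r2, $r4, 5  regs=(0,10,0,5,5,8,10)
  step pc=7: ori   $r5, $r2, 4  regs=(0,10,0,5,5,4,10)
  step pc=8: nor  $r4, $r2, $r4  regs=(0,10,0,5,65530,4,10)
  step pc=9: addi  $r2, $r3, 13  regs=(0,10,18,5,65530,4,10)
  step pc=10: xori  $r6, $r4, 10  regs=(0,10,18,5,65530,4,65520)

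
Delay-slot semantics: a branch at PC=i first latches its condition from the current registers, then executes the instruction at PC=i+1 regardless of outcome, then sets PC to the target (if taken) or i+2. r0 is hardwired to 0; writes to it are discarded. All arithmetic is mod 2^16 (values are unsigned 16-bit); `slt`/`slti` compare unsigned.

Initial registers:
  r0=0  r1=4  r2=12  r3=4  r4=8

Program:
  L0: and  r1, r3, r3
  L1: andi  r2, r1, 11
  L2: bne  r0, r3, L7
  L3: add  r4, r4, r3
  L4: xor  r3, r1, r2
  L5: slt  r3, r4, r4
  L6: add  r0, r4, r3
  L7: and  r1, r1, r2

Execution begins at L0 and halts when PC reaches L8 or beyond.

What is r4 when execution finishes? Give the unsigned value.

12

PC=0  and  r1, r3, r3        | r0=0 r1=4 r2=12 r3=4 r4=8
PC=1  andi  r2, r1, 11       | r0=0 r1=4 r2=0 r3=4 r4=8
PC=2  bne  r0, r3, L7        | r0=0 r1=4 r2=0 r3=4 r4=8  [TAKEN]
PC=3  add  r4, r4, r3        | r0=0 r1=4 r2=0 r3=4 r4=12
PC=7  and  r1, r1, r2        | r0=0 r1=0 r2=0 r3=4 r4=12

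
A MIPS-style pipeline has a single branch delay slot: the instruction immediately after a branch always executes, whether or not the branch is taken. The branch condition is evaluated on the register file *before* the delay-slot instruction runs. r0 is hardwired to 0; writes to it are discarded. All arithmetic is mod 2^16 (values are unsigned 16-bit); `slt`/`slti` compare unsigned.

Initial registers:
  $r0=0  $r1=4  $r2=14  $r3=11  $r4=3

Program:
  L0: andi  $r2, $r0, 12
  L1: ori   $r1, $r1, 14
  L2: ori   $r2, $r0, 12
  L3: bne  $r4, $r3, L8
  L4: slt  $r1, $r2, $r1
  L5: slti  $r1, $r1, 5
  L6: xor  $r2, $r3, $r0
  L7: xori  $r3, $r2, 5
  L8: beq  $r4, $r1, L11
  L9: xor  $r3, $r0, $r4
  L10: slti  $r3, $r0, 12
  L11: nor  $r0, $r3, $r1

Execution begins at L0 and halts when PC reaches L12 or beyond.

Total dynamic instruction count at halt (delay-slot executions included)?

#0 andi  $r2, $r0, 12 ; 0/4/0/11/3
#1 ori   $r1, $r1, 14 ; 0/14/0/11/3
#2 ori   $r2, $r0, 12 ; 0/14/12/11/3
#3 bne  $r4, $r3, L8 ; 0/14/12/11/3 ; →target
#4 slt  $r1, $r2, $r1 ; 0/1/12/11/3
#8 beq  $r4, $r1, L11 ; 0/1/12/11/3 ; →fallthru
#9 xor  $r3, $r0, $r4 ; 0/1/12/3/3
#10 slti  $r3, $r0, 12 ; 0/1/12/1/3
#11 nor  $r0, $r3, $r1 ; 0/1/12/1/3

9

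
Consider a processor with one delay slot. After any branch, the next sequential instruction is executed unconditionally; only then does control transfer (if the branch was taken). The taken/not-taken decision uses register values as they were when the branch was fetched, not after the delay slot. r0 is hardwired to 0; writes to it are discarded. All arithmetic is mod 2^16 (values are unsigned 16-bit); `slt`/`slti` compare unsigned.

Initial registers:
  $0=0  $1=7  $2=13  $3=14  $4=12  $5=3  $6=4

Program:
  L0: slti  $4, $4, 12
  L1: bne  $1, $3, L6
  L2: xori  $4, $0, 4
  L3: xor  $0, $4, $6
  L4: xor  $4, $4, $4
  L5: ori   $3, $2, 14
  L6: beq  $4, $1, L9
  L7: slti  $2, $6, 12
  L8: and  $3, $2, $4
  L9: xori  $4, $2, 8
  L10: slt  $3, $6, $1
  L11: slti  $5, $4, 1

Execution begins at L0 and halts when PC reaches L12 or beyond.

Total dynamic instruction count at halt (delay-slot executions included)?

  step pc=0: slti  $4, $4, 12  regs=(0,7,13,14,0,3,4)
  step pc=1: bne  $1, $3, L6  cond=T  regs=(0,7,13,14,0,3,4)
  step pc=2: xori  $4, $0, 4  regs=(0,7,13,14,4,3,4)
  step pc=6: beq  $4, $1, L9  cond=F  regs=(0,7,13,14,4,3,4)
  step pc=7: slti  $2, $6, 12  regs=(0,7,1,14,4,3,4)
  step pc=8: and  $3, $2, $4  regs=(0,7,1,0,4,3,4)
  step pc=9: xori  $4, $2, 8  regs=(0,7,1,0,9,3,4)
  step pc=10: slt  $3, $6, $1  regs=(0,7,1,1,9,3,4)
  step pc=11: slti  $5, $4, 1  regs=(0,7,1,1,9,0,4)

9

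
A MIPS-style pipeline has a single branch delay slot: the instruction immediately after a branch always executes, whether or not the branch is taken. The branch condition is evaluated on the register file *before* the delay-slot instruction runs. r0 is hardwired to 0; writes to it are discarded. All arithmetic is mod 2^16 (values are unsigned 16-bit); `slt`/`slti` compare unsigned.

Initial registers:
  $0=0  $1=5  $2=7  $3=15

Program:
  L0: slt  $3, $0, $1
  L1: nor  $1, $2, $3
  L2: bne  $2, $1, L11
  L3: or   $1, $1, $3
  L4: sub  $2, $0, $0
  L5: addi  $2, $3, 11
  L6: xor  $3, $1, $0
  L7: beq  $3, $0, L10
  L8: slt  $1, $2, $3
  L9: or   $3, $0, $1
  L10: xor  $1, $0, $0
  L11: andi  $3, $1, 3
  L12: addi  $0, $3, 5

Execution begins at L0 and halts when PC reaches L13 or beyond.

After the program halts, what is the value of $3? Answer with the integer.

PC=0  slt  $3, $0, $1        | $0=0 $1=5 $2=7 $3=1
PC=1  nor  $1, $2, $3        | $0=0 $1=65528 $2=7 $3=1
PC=2  bne  $2, $1, L11       | $0=0 $1=65528 $2=7 $3=1  [TAKEN]
PC=3  or   $1, $1, $3        | $0=0 $1=65529 $2=7 $3=1
PC=11 andi  $3, $1, 3        | $0=0 $1=65529 $2=7 $3=1
PC=12 addi  $0, $3, 5        | $0=0 $1=65529 $2=7 $3=1

1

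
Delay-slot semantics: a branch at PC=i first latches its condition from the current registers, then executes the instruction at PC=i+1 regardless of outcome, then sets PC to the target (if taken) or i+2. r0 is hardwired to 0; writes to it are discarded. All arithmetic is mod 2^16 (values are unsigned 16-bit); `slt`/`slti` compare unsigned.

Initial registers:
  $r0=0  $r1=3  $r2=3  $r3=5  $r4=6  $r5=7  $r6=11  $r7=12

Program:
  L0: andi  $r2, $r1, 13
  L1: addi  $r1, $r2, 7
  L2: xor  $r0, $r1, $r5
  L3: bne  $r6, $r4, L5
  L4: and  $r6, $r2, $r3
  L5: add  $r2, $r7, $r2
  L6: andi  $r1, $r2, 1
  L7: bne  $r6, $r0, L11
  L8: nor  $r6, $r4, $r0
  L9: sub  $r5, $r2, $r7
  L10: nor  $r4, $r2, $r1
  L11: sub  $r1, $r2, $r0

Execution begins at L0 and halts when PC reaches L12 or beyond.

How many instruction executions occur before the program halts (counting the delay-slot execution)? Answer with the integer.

10

  step pc=0: andi  $r2, $r1, 13  regs=(0,3,1,5,6,7,11,12)
  step pc=1: addi  $r1, $r2, 7  regs=(0,8,1,5,6,7,11,12)
  step pc=2: xor  $r0, $r1, $r5  regs=(0,8,1,5,6,7,11,12)
  step pc=3: bne  $r6, $r4, L5  cond=T  regs=(0,8,1,5,6,7,11,12)
  step pc=4: and  $r6, $r2, $r3  regs=(0,8,1,5,6,7,1,12)
  step pc=5: add  $r2, $r7, $r2  regs=(0,8,13,5,6,7,1,12)
  step pc=6: andi  $r1, $r2, 1  regs=(0,1,13,5,6,7,1,12)
  step pc=7: bne  $r6, $r0, L11  cond=T  regs=(0,1,13,5,6,7,1,12)
  step pc=8: nor  $r6, $r4, $r0  regs=(0,1,13,5,6,7,65529,12)
  step pc=11: sub  $r1, $r2, $r0  regs=(0,13,13,5,6,7,65529,12)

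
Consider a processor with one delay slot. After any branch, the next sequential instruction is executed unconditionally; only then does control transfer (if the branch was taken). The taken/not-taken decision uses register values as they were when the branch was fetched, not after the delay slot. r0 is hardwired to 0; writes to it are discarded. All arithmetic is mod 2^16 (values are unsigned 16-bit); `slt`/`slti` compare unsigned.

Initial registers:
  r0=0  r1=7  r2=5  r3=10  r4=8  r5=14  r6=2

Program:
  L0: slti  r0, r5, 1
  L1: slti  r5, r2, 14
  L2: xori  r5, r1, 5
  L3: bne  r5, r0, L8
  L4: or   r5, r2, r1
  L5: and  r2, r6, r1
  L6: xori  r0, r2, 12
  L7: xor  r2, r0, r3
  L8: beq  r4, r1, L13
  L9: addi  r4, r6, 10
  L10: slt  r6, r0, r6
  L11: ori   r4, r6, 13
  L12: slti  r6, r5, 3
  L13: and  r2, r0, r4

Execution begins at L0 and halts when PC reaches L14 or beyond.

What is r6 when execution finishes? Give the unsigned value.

#0 slti  r0, r5, 1 ; 0/7/5/10/8/14/2
#1 slti  r5, r2, 14 ; 0/7/5/10/8/1/2
#2 xori  r5, r1, 5 ; 0/7/5/10/8/2/2
#3 bne  r5, r0, L8 ; 0/7/5/10/8/2/2 ; →target
#4 or   r5, r2, r1 ; 0/7/5/10/8/7/2
#8 beq  r4, r1, L13 ; 0/7/5/10/8/7/2 ; →fallthru
#9 addi  r4, r6, 10 ; 0/7/5/10/12/7/2
#10 slt  r6, r0, r6 ; 0/7/5/10/12/7/1
#11 ori   r4, r6, 13 ; 0/7/5/10/13/7/1
#12 slti  r6, r5, 3 ; 0/7/5/10/13/7/0
#13 and  r2, r0, r4 ; 0/7/0/10/13/7/0

0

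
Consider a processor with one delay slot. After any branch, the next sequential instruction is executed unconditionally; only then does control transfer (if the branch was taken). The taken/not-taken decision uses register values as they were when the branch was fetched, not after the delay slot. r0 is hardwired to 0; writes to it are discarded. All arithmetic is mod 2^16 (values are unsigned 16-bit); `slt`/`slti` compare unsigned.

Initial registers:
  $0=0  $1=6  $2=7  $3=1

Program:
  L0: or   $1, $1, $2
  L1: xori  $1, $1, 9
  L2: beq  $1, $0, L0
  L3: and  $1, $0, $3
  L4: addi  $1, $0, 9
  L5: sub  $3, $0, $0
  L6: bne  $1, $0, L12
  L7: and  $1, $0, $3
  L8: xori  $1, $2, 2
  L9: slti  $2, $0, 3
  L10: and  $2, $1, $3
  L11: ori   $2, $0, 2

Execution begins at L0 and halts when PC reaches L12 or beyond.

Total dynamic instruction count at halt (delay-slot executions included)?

8

[0] or   $1, $1, $2  →  {$0:0, $1:7, $2:7, $3:1}
[1] xori  $1, $1, 9  →  {$0:0, $1:14, $2:7, $3:1}
[2] beq  $1, $0, L0  →  {$0:0, $1:14, $2:7, $3:1}  ⟨branch fallthrough⟩
[3] and  $1, $0, $3  →  {$0:0, $1:0, $2:7, $3:1}
[4] addi  $1, $0, 9  →  {$0:0, $1:9, $2:7, $3:1}
[5] sub  $3, $0, $0  →  {$0:0, $1:9, $2:7, $3:0}
[6] bne  $1, $0, L12  →  {$0:0, $1:9, $2:7, $3:0}  ⟨branch taken⟩
[7] and  $1, $0, $3  →  {$0:0, $1:0, $2:7, $3:0}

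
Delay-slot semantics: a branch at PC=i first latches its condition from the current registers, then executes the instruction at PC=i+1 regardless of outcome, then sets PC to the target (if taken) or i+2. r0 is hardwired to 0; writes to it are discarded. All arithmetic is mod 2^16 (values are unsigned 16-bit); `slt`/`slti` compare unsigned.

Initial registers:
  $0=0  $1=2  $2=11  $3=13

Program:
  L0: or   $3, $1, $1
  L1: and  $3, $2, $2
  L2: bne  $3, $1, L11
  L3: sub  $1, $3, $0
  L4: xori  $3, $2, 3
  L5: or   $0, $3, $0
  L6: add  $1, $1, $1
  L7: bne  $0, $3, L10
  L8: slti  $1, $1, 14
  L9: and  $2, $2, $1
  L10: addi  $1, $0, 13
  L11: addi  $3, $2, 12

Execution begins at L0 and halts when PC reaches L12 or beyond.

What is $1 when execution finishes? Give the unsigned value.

#0 or   $3, $1, $1 ; 0/2/11/2
#1 and  $3, $2, $2 ; 0/2/11/11
#2 bne  $3, $1, L11 ; 0/2/11/11 ; →target
#3 sub  $1, $3, $0 ; 0/11/11/11
#11 addi  $3, $2, 12 ; 0/11/11/23

11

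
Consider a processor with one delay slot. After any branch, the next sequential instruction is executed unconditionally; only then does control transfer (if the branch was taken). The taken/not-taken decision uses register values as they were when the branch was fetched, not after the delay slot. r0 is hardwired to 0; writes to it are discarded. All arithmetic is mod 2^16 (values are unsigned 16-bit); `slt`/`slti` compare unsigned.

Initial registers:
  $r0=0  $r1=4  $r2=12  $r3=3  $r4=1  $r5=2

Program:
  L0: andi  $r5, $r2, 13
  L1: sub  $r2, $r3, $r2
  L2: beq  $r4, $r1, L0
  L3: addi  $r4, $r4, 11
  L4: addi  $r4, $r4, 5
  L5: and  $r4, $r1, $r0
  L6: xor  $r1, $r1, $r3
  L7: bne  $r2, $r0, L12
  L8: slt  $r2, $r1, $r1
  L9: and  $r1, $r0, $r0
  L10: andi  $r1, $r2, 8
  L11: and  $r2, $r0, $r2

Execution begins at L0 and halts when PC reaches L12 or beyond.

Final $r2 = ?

0

#0 andi  $r5, $r2, 13 ; 0/4/12/3/1/12
#1 sub  $r2, $r3, $r2 ; 0/4/65527/3/1/12
#2 beq  $r4, $r1, L0 ; 0/4/65527/3/1/12 ; →fallthru
#3 addi  $r4, $r4, 11 ; 0/4/65527/3/12/12
#4 addi  $r4, $r4, 5 ; 0/4/65527/3/17/12
#5 and  $r4, $r1, $r0 ; 0/4/65527/3/0/12
#6 xor  $r1, $r1, $r3 ; 0/7/65527/3/0/12
#7 bne  $r2, $r0, L12 ; 0/7/65527/3/0/12 ; →target
#8 slt  $r2, $r1, $r1 ; 0/7/0/3/0/12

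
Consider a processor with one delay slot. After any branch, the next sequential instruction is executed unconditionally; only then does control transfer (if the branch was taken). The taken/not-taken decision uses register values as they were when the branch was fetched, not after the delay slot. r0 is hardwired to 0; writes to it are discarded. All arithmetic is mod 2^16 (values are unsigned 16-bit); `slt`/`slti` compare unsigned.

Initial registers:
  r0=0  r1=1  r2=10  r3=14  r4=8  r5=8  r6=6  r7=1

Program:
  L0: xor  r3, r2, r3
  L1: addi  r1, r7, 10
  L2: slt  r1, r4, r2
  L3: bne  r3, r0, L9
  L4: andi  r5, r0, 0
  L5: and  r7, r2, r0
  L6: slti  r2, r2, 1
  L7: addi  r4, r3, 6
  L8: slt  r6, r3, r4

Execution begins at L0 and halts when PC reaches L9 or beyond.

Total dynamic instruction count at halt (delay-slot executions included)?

#0 xor  r3, r2, r3 ; 0/1/10/4/8/8/6/1
#1 addi  r1, r7, 10 ; 0/11/10/4/8/8/6/1
#2 slt  r1, r4, r2 ; 0/1/10/4/8/8/6/1
#3 bne  r3, r0, L9 ; 0/1/10/4/8/8/6/1 ; →target
#4 andi  r5, r0, 0 ; 0/1/10/4/8/0/6/1

5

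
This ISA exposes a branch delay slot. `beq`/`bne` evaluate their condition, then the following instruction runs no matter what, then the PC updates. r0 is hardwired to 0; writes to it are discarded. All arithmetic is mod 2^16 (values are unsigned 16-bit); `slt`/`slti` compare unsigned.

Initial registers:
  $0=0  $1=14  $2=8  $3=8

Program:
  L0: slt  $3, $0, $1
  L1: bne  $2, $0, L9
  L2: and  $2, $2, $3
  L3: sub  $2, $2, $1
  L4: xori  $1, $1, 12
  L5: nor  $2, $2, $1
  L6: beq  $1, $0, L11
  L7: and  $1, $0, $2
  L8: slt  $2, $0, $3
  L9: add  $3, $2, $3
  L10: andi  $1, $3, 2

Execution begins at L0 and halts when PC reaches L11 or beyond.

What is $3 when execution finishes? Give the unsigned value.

#0 slt  $3, $0, $1 ; 0/14/8/1
#1 bne  $2, $0, L9 ; 0/14/8/1 ; →target
#2 and  $2, $2, $3 ; 0/14/0/1
#9 add  $3, $2, $3 ; 0/14/0/1
#10 andi  $1, $3, 2 ; 0/0/0/1

1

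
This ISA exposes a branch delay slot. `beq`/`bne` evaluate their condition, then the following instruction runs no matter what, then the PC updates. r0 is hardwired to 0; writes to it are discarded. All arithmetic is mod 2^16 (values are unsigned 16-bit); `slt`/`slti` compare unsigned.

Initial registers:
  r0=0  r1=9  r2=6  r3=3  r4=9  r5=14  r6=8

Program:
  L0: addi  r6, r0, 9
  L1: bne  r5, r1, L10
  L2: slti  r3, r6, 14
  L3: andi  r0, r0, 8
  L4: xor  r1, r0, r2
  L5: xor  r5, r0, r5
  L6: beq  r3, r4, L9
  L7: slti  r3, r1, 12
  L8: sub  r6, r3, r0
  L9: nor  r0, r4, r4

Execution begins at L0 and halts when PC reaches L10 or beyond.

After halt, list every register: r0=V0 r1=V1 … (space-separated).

r0=0 r1=9 r2=6 r3=1 r4=9 r5=14 r6=9

[0] addi  r6, r0, 9  →  {r0:0, r1:9, r2:6, r3:3, r4:9, r5:14, r6:9}
[1] bne  r5, r1, L10  →  {r0:0, r1:9, r2:6, r3:3, r4:9, r5:14, r6:9}  ⟨branch taken⟩
[2] slti  r3, r6, 14  →  {r0:0, r1:9, r2:6, r3:1, r4:9, r5:14, r6:9}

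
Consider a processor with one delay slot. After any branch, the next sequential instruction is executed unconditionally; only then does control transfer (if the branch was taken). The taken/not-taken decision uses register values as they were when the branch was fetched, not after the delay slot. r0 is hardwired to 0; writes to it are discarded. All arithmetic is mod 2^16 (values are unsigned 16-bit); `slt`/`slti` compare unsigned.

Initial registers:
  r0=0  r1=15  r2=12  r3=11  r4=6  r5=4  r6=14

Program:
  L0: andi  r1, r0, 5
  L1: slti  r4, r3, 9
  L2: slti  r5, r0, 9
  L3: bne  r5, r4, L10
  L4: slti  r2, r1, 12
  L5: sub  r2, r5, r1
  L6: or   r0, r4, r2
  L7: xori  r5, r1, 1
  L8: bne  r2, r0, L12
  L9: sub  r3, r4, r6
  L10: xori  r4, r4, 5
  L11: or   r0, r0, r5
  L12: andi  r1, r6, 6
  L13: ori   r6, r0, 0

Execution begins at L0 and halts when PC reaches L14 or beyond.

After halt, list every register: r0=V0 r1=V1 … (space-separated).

#0 andi  r1, r0, 5 ; 0/0/12/11/6/4/14
#1 slti  r4, r3, 9 ; 0/0/12/11/0/4/14
#2 slti  r5, r0, 9 ; 0/0/12/11/0/1/14
#3 bne  r5, r4, L10 ; 0/0/12/11/0/1/14 ; →target
#4 slti  r2, r1, 12 ; 0/0/1/11/0/1/14
#10 xori  r4, r4, 5 ; 0/0/1/11/5/1/14
#11 or   r0, r0, r5 ; 0/0/1/11/5/1/14
#12 andi  r1, r6, 6 ; 0/6/1/11/5/1/14
#13 ori   r6, r0, 0 ; 0/6/1/11/5/1/0

r0=0 r1=6 r2=1 r3=11 r4=5 r5=1 r6=0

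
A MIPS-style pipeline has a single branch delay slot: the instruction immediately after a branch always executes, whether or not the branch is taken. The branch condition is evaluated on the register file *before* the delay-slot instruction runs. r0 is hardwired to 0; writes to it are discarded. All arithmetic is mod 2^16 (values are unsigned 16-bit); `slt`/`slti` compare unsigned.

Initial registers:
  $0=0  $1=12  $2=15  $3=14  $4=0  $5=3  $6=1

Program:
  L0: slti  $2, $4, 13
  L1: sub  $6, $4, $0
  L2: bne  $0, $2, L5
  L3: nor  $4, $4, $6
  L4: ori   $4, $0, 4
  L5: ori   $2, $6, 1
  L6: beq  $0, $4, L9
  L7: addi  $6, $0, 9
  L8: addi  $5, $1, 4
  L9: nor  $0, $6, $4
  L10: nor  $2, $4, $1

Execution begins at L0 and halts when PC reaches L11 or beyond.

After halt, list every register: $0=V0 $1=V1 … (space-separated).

#0 slti  $2, $4, 13 ; 0/12/1/14/0/3/1
#1 sub  $6, $4, $0 ; 0/12/1/14/0/3/0
#2 bne  $0, $2, L5 ; 0/12/1/14/0/3/0 ; →target
#3 nor  $4, $4, $6 ; 0/12/1/14/65535/3/0
#5 ori   $2, $6, 1 ; 0/12/1/14/65535/3/0
#6 beq  $0, $4, L9 ; 0/12/1/14/65535/3/0 ; →fallthru
#7 addi  $6, $0, 9 ; 0/12/1/14/65535/3/9
#8 addi  $5, $1, 4 ; 0/12/1/14/65535/16/9
#9 nor  $0, $6, $4 ; 0/12/1/14/65535/16/9
#10 nor  $2, $4, $1 ; 0/12/0/14/65535/16/9

$0=0 $1=12 $2=0 $3=14 $4=65535 $5=16 $6=9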